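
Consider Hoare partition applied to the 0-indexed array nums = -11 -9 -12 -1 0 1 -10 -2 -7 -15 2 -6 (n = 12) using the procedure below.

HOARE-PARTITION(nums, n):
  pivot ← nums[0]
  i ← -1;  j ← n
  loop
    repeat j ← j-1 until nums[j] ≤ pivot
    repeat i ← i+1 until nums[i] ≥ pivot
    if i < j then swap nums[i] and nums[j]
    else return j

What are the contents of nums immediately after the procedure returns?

pivot = nums[0] = -11; i = -1, j = 12
j→9 (nums[9]=-15≤-11), i→0 (nums[0]=-11≥-11); i<j, swap → -15 -9 -12 -1 0 1 -10 -2 -7 -11 2 -6
j→2 (nums[2]=-12≤-11), i→1 (nums[1]=-9≥-11); i<j, swap → -15 -12 -9 -1 0 1 -10 -2 -7 -11 2 -6
j→1, i→2; i≥j, return j=1. nums = -15 -12 -9 -1 0 1 -10 -2 -7 -11 2 -6

-15 -12 -9 -1 0 1 -10 -2 -7 -11 2 -6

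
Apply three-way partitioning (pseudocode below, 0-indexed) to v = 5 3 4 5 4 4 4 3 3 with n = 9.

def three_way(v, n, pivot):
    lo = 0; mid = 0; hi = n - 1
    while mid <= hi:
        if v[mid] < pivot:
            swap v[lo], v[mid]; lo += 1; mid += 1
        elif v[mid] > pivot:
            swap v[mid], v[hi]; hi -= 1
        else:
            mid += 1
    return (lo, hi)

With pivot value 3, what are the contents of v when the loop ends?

3 3 3 4 4 4 5 4 5

pivot = 3; lo=0, mid=0, hi=8
v[mid]=5>3: swap v[0],v[8]; hi=7 → 3 3 4 5 4 4 4 3 5
v[mid]=3=3: mid=1
v[mid]=3=3: mid=2
v[mid]=4>3: swap v[2],v[7]; hi=6 → 3 3 3 5 4 4 4 4 5
v[mid]=3=3: mid=3
v[mid]=5>3: swap v[3],v[6]; hi=5 → 3 3 3 4 4 4 5 4 5
v[mid]=4>3: swap v[3],v[5]; hi=4 → 3 3 3 4 4 4 5 4 5
v[mid]=4>3: swap v[3],v[4]; hi=3 → 3 3 3 4 4 4 5 4 5
v[mid]=4>3: swap v[3],v[3]; hi=2 → 3 3 3 4 4 4 5 4 5
end: lo=0, hi=2; v = 3 3 3 4 4 4 5 4 5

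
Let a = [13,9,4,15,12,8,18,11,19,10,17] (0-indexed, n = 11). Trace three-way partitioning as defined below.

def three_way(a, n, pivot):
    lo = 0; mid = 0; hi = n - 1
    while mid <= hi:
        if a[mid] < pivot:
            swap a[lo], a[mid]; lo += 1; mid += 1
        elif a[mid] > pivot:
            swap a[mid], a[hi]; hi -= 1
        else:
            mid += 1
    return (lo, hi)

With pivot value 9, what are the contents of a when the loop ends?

[8,4,9,12,15,18,11,19,10,17,13]

lo=0 mid=0 hi=10
13>9: swap(0,10), hi=9 ⇒ [17,9,4,15,12,8,18,11,19,10,13]
17>9: swap(0,9), hi=8 ⇒ [10,9,4,15,12,8,18,11,19,17,13]
10>9: swap(0,8), hi=7 ⇒ [19,9,4,15,12,8,18,11,10,17,13]
19>9: swap(0,7), hi=6 ⇒ [11,9,4,15,12,8,18,19,10,17,13]
11>9: swap(0,6), hi=5 ⇒ [18,9,4,15,12,8,11,19,10,17,13]
18>9: swap(0,5), hi=4 ⇒ [8,9,4,15,12,18,11,19,10,17,13]
8<9: swap(0,0), lo=1 mid=1 ⇒ [8,9,4,15,12,18,11,19,10,17,13]
9=9: mid=2
4<9: swap(1,2), lo=2 mid=3 ⇒ [8,4,9,15,12,18,11,19,10,17,13]
15>9: swap(3,4), hi=3 ⇒ [8,4,9,12,15,18,11,19,10,17,13]
12>9: swap(3,3), hi=2 ⇒ [8,4,9,12,15,18,11,19,10,17,13]
done. lo=2 hi=2; a=[8,4,9,12,15,18,11,19,10,17,13]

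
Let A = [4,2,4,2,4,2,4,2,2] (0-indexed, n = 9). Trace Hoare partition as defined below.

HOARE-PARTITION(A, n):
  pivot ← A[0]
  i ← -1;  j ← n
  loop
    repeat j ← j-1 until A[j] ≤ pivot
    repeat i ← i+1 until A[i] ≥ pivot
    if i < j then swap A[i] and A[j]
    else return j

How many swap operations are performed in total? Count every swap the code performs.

pivot=4
j stops at 8 (2), i stops at 0 (4); swap ⇒ [2,2,4,2,4,2,4,2,4]
j stops at 7 (2), i stops at 2 (4); swap ⇒ [2,2,2,2,4,2,4,4,4]
j stops at 6 (4), i stops at 4 (4); swap ⇒ [2,2,2,2,4,2,4,4,4]
j stops at 5, i stops at 6; i≥j ⇒ return 5. A=[2,2,2,2,4,2,4,4,4]

3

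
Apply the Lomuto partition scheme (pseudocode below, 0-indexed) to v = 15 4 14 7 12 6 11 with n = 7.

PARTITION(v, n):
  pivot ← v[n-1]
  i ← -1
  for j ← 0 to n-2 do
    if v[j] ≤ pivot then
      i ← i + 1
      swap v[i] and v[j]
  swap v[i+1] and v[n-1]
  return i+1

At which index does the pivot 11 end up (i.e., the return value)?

pivot=11, i=-1
j=0: 15>11, skip
j=1: 4≤11, i=0, swap(0,1) ⇒ 4 15 14 7 12 6 11
j=2: 14>11, skip
j=3: 7≤11, i=1, swap(1,3) ⇒ 4 7 14 15 12 6 11
j=4: 12>11, skip
j=5: 6≤11, i=2, swap(2,5) ⇒ 4 7 6 15 12 14 11
swap(3,6) ⇒ 4 7 6 11 12 14 15; return 3

3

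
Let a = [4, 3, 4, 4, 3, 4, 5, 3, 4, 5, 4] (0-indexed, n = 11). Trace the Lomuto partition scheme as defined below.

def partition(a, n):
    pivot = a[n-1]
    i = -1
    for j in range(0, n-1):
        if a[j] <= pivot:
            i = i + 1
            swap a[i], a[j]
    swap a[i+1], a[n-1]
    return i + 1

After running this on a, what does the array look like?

pivot=4, i=-1
j=0: 4≤4, i=0, swap(0,0) ⇒ [4, 3, 4, 4, 3, 4, 5, 3, 4, 5, 4]
j=1: 3≤4, i=1, swap(1,1) ⇒ [4, 3, 4, 4, 3, 4, 5, 3, 4, 5, 4]
j=2: 4≤4, i=2, swap(2,2) ⇒ [4, 3, 4, 4, 3, 4, 5, 3, 4, 5, 4]
j=3: 4≤4, i=3, swap(3,3) ⇒ [4, 3, 4, 4, 3, 4, 5, 3, 4, 5, 4]
j=4: 3≤4, i=4, swap(4,4) ⇒ [4, 3, 4, 4, 3, 4, 5, 3, 4, 5, 4]
j=5: 4≤4, i=5, swap(5,5) ⇒ [4, 3, 4, 4, 3, 4, 5, 3, 4, 5, 4]
j=6: 5>4, skip
j=7: 3≤4, i=6, swap(6,7) ⇒ [4, 3, 4, 4, 3, 4, 3, 5, 4, 5, 4]
j=8: 4≤4, i=7, swap(7,8) ⇒ [4, 3, 4, 4, 3, 4, 3, 4, 5, 5, 4]
j=9: 5>4, skip
swap(8,10) ⇒ [4, 3, 4, 4, 3, 4, 3, 4, 4, 5, 5]; return 8

[4, 3, 4, 4, 3, 4, 3, 4, 4, 5, 5]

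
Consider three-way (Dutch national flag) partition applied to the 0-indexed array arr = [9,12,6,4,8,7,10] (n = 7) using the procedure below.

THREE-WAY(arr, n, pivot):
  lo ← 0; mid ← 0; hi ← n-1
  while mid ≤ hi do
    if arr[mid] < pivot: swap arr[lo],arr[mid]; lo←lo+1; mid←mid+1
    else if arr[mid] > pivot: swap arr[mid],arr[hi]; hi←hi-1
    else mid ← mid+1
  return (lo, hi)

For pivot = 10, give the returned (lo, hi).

(5, 5)

pivot = 10; lo=0, mid=0, hi=6
arr[mid]=9<10: swap arr[0],arr[0]; lo=1,mid=1 → [9,12,6,4,8,7,10]
arr[mid]=12>10: swap arr[1],arr[6]; hi=5 → [9,10,6,4,8,7,12]
arr[mid]=10=10: mid=2
arr[mid]=6<10: swap arr[1],arr[2]; lo=2,mid=3 → [9,6,10,4,8,7,12]
arr[mid]=4<10: swap arr[2],arr[3]; lo=3,mid=4 → [9,6,4,10,8,7,12]
arr[mid]=8<10: swap arr[3],arr[4]; lo=4,mid=5 → [9,6,4,8,10,7,12]
arr[mid]=7<10: swap arr[4],arr[5]; lo=5,mid=6 → [9,6,4,8,7,10,12]
end: lo=5, hi=5; arr = [9,6,4,8,7,10,12]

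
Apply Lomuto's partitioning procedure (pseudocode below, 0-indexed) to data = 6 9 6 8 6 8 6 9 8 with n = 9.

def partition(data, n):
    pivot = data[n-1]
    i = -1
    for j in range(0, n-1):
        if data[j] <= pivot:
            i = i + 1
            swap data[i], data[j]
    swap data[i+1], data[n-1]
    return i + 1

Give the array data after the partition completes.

6 6 8 6 8 6 8 9 9

pivot=8, i=-1
j=0: 6≤8, i=0, swap(0,0) ⇒ 6 9 6 8 6 8 6 9 8
j=1: 9>8, skip
j=2: 6≤8, i=1, swap(1,2) ⇒ 6 6 9 8 6 8 6 9 8
j=3: 8≤8, i=2, swap(2,3) ⇒ 6 6 8 9 6 8 6 9 8
j=4: 6≤8, i=3, swap(3,4) ⇒ 6 6 8 6 9 8 6 9 8
j=5: 8≤8, i=4, swap(4,5) ⇒ 6 6 8 6 8 9 6 9 8
j=6: 6≤8, i=5, swap(5,6) ⇒ 6 6 8 6 8 6 9 9 8
j=7: 9>8, skip
swap(6,8) ⇒ 6 6 8 6 8 6 8 9 9; return 6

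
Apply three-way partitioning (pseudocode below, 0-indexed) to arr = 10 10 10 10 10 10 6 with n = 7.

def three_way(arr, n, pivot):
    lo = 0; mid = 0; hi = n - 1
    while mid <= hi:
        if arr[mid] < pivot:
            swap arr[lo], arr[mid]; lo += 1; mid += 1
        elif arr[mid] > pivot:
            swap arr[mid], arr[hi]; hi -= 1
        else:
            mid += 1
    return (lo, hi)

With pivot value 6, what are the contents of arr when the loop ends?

6 10 10 10 10 10 10

pivot = 6; lo=0, mid=0, hi=6
arr[mid]=10>6: swap arr[0],arr[6]; hi=5 → 6 10 10 10 10 10 10
arr[mid]=6=6: mid=1
arr[mid]=10>6: swap arr[1],arr[5]; hi=4 → 6 10 10 10 10 10 10
arr[mid]=10>6: swap arr[1],arr[4]; hi=3 → 6 10 10 10 10 10 10
arr[mid]=10>6: swap arr[1],arr[3]; hi=2 → 6 10 10 10 10 10 10
arr[mid]=10>6: swap arr[1],arr[2]; hi=1 → 6 10 10 10 10 10 10
arr[mid]=10>6: swap arr[1],arr[1]; hi=0 → 6 10 10 10 10 10 10
end: lo=0, hi=0; arr = 6 10 10 10 10 10 10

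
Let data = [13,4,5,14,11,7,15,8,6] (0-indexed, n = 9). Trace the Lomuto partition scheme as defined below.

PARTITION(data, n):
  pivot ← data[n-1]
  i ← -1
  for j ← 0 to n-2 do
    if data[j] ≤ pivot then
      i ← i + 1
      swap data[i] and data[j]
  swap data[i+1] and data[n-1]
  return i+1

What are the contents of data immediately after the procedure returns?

[4,5,6,14,11,7,15,8,13]

pivot = data[8] = 6; i = -1
j=0: data[0]=13 > 6 → no swap
j=1: data[1]=4 ≤ 6 → i=0, swap data[0],data[1] → [4,13,5,14,11,7,15,8,6]
j=2: data[2]=5 ≤ 6 → i=1, swap data[1],data[2] → [4,5,13,14,11,7,15,8,6]
j=3: data[3]=14 > 6 → no swap
j=4: data[4]=11 > 6 → no swap
j=5: data[5]=7 > 6 → no swap
j=6: data[6]=15 > 6 → no swap
j=7: data[7]=8 > 6 → no swap
final swap data[2],data[8] → [4,5,6,14,11,7,15,8,13]; return 2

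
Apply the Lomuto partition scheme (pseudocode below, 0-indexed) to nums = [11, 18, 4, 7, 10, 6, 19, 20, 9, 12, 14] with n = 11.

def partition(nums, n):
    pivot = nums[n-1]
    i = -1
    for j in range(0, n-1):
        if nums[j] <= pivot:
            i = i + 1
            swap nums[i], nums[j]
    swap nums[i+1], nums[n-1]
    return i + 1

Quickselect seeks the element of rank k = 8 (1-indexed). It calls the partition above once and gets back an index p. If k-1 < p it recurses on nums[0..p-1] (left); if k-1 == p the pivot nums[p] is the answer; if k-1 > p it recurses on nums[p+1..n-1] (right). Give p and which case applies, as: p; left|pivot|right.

7; pivot

pivot = nums[10] = 14; i = -1
j=0: nums[0]=11 ≤ 14 → i=0, swap nums[0],nums[0] (no change) → [11, 18, 4, 7, 10, 6, 19, 20, 9, 12, 14]
j=1: nums[1]=18 > 14 → no swap
j=2: nums[2]=4 ≤ 14 → i=1, swap nums[1],nums[2] → [11, 4, 18, 7, 10, 6, 19, 20, 9, 12, 14]
j=3: nums[3]=7 ≤ 14 → i=2, swap nums[2],nums[3] → [11, 4, 7, 18, 10, 6, 19, 20, 9, 12, 14]
j=4: nums[4]=10 ≤ 14 → i=3, swap nums[3],nums[4] → [11, 4, 7, 10, 18, 6, 19, 20, 9, 12, 14]
j=5: nums[5]=6 ≤ 14 → i=4, swap nums[4],nums[5] → [11, 4, 7, 10, 6, 18, 19, 20, 9, 12, 14]
j=6: nums[6]=19 > 14 → no swap
j=7: nums[7]=20 > 14 → no swap
j=8: nums[8]=9 ≤ 14 → i=5, swap nums[5],nums[8] → [11, 4, 7, 10, 6, 9, 19, 20, 18, 12, 14]
j=9: nums[9]=12 ≤ 14 → i=6, swap nums[6],nums[9] → [11, 4, 7, 10, 6, 9, 12, 20, 18, 19, 14]
final swap nums[7],nums[10] → [11, 4, 7, 10, 6, 9, 12, 14, 18, 19, 20]; return 7
p = 7; k-1 = 7 == 7 ⇒ pivot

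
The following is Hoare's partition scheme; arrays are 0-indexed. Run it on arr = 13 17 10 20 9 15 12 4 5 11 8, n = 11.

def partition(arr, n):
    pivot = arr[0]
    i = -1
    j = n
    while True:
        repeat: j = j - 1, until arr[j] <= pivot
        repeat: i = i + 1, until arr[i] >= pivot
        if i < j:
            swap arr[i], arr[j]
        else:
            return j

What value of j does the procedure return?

6

pivot=13
j stops at 10 (8), i stops at 0 (13); swap ⇒ 8 17 10 20 9 15 12 4 5 11 13
j stops at 9 (11), i stops at 1 (17); swap ⇒ 8 11 10 20 9 15 12 4 5 17 13
j stops at 8 (5), i stops at 3 (20); swap ⇒ 8 11 10 5 9 15 12 4 20 17 13
j stops at 7 (4), i stops at 5 (15); swap ⇒ 8 11 10 5 9 4 12 15 20 17 13
j stops at 6, i stops at 7; i≥j ⇒ return 6. arr=8 11 10 5 9 4 12 15 20 17 13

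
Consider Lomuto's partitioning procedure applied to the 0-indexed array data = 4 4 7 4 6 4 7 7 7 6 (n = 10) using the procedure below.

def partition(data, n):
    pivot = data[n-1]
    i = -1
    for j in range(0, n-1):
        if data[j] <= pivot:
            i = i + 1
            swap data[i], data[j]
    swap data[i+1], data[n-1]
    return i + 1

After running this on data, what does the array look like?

4 4 4 6 4 6 7 7 7 7

pivot = data[9] = 6; i = -1
j=0: data[0]=4 ≤ 6 → i=0, swap data[0],data[0] (no change) → 4 4 7 4 6 4 7 7 7 6
j=1: data[1]=4 ≤ 6 → i=1, swap data[1],data[1] (no change) → 4 4 7 4 6 4 7 7 7 6
j=2: data[2]=7 > 6 → no swap
j=3: data[3]=4 ≤ 6 → i=2, swap data[2],data[3] → 4 4 4 7 6 4 7 7 7 6
j=4: data[4]=6 ≤ 6 → i=3, swap data[3],data[4] → 4 4 4 6 7 4 7 7 7 6
j=5: data[5]=4 ≤ 6 → i=4, swap data[4],data[5] → 4 4 4 6 4 7 7 7 7 6
j=6: data[6]=7 > 6 → no swap
j=7: data[7]=7 > 6 → no swap
j=8: data[8]=7 > 6 → no swap
final swap data[5],data[9] → 4 4 4 6 4 6 7 7 7 7; return 5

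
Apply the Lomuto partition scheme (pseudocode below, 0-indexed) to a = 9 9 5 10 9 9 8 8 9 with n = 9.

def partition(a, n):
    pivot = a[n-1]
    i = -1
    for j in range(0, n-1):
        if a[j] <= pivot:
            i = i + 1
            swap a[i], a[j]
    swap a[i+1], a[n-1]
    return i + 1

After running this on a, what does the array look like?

9 9 5 9 9 8 8 9 10

pivot=9, i=-1
j=0: 9≤9, i=0, swap(0,0) ⇒ 9 9 5 10 9 9 8 8 9
j=1: 9≤9, i=1, swap(1,1) ⇒ 9 9 5 10 9 9 8 8 9
j=2: 5≤9, i=2, swap(2,2) ⇒ 9 9 5 10 9 9 8 8 9
j=3: 10>9, skip
j=4: 9≤9, i=3, swap(3,4) ⇒ 9 9 5 9 10 9 8 8 9
j=5: 9≤9, i=4, swap(4,5) ⇒ 9 9 5 9 9 10 8 8 9
j=6: 8≤9, i=5, swap(5,6) ⇒ 9 9 5 9 9 8 10 8 9
j=7: 8≤9, i=6, swap(6,7) ⇒ 9 9 5 9 9 8 8 10 9
swap(7,8) ⇒ 9 9 5 9 9 8 8 9 10; return 7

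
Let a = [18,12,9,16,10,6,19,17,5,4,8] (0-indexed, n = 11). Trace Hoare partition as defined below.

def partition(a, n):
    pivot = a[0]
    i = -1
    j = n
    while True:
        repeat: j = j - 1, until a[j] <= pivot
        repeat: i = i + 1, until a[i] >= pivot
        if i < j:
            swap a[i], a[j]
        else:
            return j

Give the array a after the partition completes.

[8,12,9,16,10,6,4,17,5,19,18]

pivot=18
j stops at 10 (8), i stops at 0 (18); swap ⇒ [8,12,9,16,10,6,19,17,5,4,18]
j stops at 9 (4), i stops at 6 (19); swap ⇒ [8,12,9,16,10,6,4,17,5,19,18]
j stops at 8, i stops at 9; i≥j ⇒ return 8. a=[8,12,9,16,10,6,4,17,5,19,18]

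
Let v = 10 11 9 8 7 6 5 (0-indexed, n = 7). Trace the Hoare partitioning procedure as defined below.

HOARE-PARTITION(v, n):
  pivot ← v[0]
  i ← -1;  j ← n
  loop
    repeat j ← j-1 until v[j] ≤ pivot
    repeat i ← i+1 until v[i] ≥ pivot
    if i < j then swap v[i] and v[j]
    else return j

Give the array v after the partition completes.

5 6 9 8 7 11 10

pivot=10
j stops at 6 (5), i stops at 0 (10); swap ⇒ 5 11 9 8 7 6 10
j stops at 5 (6), i stops at 1 (11); swap ⇒ 5 6 9 8 7 11 10
j stops at 4, i stops at 5; i≥j ⇒ return 4. v=5 6 9 8 7 11 10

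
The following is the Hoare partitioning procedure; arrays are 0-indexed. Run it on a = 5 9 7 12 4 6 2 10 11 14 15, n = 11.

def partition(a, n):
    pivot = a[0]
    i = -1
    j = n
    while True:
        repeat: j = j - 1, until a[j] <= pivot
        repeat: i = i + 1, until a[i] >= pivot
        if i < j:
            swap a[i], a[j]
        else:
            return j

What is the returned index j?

pivot = a[0] = 5; i = -1, j = 11
j→6 (a[6]=2≤5), i→0 (a[0]=5≥5); i<j, swap → 2 9 7 12 4 6 5 10 11 14 15
j→4 (a[4]=4≤5), i→1 (a[1]=9≥5); i<j, swap → 2 4 7 12 9 6 5 10 11 14 15
j→1, i→2; i≥j, return j=1. a = 2 4 7 12 9 6 5 10 11 14 15

1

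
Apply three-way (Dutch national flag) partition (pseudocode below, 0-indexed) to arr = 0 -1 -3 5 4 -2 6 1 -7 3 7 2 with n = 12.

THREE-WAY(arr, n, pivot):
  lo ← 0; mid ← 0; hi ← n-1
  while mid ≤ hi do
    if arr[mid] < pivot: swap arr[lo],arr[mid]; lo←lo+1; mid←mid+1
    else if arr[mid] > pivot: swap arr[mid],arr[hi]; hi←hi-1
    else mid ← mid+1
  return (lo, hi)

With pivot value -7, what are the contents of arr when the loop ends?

pivot = -7; lo=0, mid=0, hi=11
arr[mid]=0>-7: swap arr[0],arr[11]; hi=10 → 2 -1 -3 5 4 -2 6 1 -7 3 7 0
arr[mid]=2>-7: swap arr[0],arr[10]; hi=9 → 7 -1 -3 5 4 -2 6 1 -7 3 2 0
arr[mid]=7>-7: swap arr[0],arr[9]; hi=8 → 3 -1 -3 5 4 -2 6 1 -7 7 2 0
arr[mid]=3>-7: swap arr[0],arr[8]; hi=7 → -7 -1 -3 5 4 -2 6 1 3 7 2 0
arr[mid]=-7=-7: mid=1
arr[mid]=-1>-7: swap arr[1],arr[7]; hi=6 → -7 1 -3 5 4 -2 6 -1 3 7 2 0
arr[mid]=1>-7: swap arr[1],arr[6]; hi=5 → -7 6 -3 5 4 -2 1 -1 3 7 2 0
arr[mid]=6>-7: swap arr[1],arr[5]; hi=4 → -7 -2 -3 5 4 6 1 -1 3 7 2 0
arr[mid]=-2>-7: swap arr[1],arr[4]; hi=3 → -7 4 -3 5 -2 6 1 -1 3 7 2 0
arr[mid]=4>-7: swap arr[1],arr[3]; hi=2 → -7 5 -3 4 -2 6 1 -1 3 7 2 0
arr[mid]=5>-7: swap arr[1],arr[2]; hi=1 → -7 -3 5 4 -2 6 1 -1 3 7 2 0
arr[mid]=-3>-7: swap arr[1],arr[1]; hi=0 → -7 -3 5 4 -2 6 1 -1 3 7 2 0
end: lo=0, hi=0; arr = -7 -3 5 4 -2 6 1 -1 3 7 2 0

-7 -3 5 4 -2 6 1 -1 3 7 2 0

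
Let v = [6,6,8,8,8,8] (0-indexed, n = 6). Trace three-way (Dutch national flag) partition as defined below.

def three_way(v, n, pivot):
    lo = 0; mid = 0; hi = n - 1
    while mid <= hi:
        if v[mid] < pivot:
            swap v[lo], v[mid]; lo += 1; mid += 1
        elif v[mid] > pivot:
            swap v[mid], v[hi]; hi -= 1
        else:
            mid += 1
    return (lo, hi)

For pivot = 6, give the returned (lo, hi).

pivot = 6; lo=0, mid=0, hi=5
v[mid]=6=6: mid=1
v[mid]=6=6: mid=2
v[mid]=8>6: swap v[2],v[5]; hi=4 → [6,6,8,8,8,8]
v[mid]=8>6: swap v[2],v[4]; hi=3 → [6,6,8,8,8,8]
v[mid]=8>6: swap v[2],v[3]; hi=2 → [6,6,8,8,8,8]
v[mid]=8>6: swap v[2],v[2]; hi=1 → [6,6,8,8,8,8]
end: lo=0, hi=1; v = [6,6,8,8,8,8]

(0, 1)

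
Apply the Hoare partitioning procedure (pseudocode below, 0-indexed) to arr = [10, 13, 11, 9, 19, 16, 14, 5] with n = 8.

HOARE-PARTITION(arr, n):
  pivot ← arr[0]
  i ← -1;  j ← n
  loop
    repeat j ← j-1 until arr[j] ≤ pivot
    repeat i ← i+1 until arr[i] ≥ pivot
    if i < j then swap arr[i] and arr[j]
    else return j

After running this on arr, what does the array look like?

pivot = arr[0] = 10; i = -1, j = 8
j→7 (arr[7]=5≤10), i→0 (arr[0]=10≥10); i<j, swap → [5, 13, 11, 9, 19, 16, 14, 10]
j→3 (arr[3]=9≤10), i→1 (arr[1]=13≥10); i<j, swap → [5, 9, 11, 13, 19, 16, 14, 10]
j→1, i→2; i≥j, return j=1. arr = [5, 9, 11, 13, 19, 16, 14, 10]

[5, 9, 11, 13, 19, 16, 14, 10]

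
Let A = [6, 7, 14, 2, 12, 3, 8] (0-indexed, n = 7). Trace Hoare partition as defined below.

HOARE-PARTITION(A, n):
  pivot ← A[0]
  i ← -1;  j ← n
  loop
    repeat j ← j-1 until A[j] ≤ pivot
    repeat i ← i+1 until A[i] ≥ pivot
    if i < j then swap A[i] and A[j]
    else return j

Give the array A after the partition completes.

[3, 2, 14, 7, 12, 6, 8]

pivot=6
j stops at 5 (3), i stops at 0 (6); swap ⇒ [3, 7, 14, 2, 12, 6, 8]
j stops at 3 (2), i stops at 1 (7); swap ⇒ [3, 2, 14, 7, 12, 6, 8]
j stops at 1, i stops at 2; i≥j ⇒ return 1. A=[3, 2, 14, 7, 12, 6, 8]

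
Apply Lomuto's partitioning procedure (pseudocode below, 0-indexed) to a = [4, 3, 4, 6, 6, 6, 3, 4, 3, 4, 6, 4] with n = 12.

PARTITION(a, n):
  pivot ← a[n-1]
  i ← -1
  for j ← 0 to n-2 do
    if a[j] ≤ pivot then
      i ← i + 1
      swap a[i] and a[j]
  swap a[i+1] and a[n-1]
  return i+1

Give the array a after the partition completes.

pivot=4, i=-1
j=0: 4≤4, i=0, swap(0,0) ⇒ [4, 3, 4, 6, 6, 6, 3, 4, 3, 4, 6, 4]
j=1: 3≤4, i=1, swap(1,1) ⇒ [4, 3, 4, 6, 6, 6, 3, 4, 3, 4, 6, 4]
j=2: 4≤4, i=2, swap(2,2) ⇒ [4, 3, 4, 6, 6, 6, 3, 4, 3, 4, 6, 4]
j=3: 6>4, skip
j=4: 6>4, skip
j=5: 6>4, skip
j=6: 3≤4, i=3, swap(3,6) ⇒ [4, 3, 4, 3, 6, 6, 6, 4, 3, 4, 6, 4]
j=7: 4≤4, i=4, swap(4,7) ⇒ [4, 3, 4, 3, 4, 6, 6, 6, 3, 4, 6, 4]
j=8: 3≤4, i=5, swap(5,8) ⇒ [4, 3, 4, 3, 4, 3, 6, 6, 6, 4, 6, 4]
j=9: 4≤4, i=6, swap(6,9) ⇒ [4, 3, 4, 3, 4, 3, 4, 6, 6, 6, 6, 4]
j=10: 6>4, skip
swap(7,11) ⇒ [4, 3, 4, 3, 4, 3, 4, 4, 6, 6, 6, 6]; return 7

[4, 3, 4, 3, 4, 3, 4, 4, 6, 6, 6, 6]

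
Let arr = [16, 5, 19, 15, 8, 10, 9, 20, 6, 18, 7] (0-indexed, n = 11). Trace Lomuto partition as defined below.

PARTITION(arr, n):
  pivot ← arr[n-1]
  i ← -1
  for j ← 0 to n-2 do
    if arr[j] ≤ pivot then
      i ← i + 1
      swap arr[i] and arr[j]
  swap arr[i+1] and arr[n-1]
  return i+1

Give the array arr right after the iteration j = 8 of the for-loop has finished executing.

[5, 6, 19, 15, 8, 10, 9, 20, 16, 18, 7]

pivot = arr[10] = 7; i = -1
j=0: arr[0]=16 > 7 → no swap
j=1: arr[1]=5 ≤ 7 → i=0, swap arr[0],arr[1] → [5, 16, 19, 15, 8, 10, 9, 20, 6, 18, 7]
j=2: arr[2]=19 > 7 → no swap
j=3: arr[3]=15 > 7 → no swap
j=4: arr[4]=8 > 7 → no swap
j=5: arr[5]=10 > 7 → no swap
j=6: arr[6]=9 > 7 → no swap
j=7: arr[7]=20 > 7 → no swap
j=8: arr[8]=6 ≤ 7 → i=1, swap arr[1],arr[8] → [5, 6, 19, 15, 8, 10, 9, 20, 16, 18, 7]
(after j=8) arr = [5, 6, 19, 15, 8, 10, 9, 20, 16, 18, 7]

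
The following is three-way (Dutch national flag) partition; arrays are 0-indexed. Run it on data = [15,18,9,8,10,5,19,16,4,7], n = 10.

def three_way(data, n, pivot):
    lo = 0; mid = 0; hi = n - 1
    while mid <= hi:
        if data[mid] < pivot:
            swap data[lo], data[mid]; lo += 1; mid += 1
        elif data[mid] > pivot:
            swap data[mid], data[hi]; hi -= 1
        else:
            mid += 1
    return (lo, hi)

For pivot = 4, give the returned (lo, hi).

lo=0 mid=0 hi=9
15>4: swap(0,9), hi=8 ⇒ [7,18,9,8,10,5,19,16,4,15]
7>4: swap(0,8), hi=7 ⇒ [4,18,9,8,10,5,19,16,7,15]
4=4: mid=1
18>4: swap(1,7), hi=6 ⇒ [4,16,9,8,10,5,19,18,7,15]
16>4: swap(1,6), hi=5 ⇒ [4,19,9,8,10,5,16,18,7,15]
19>4: swap(1,5), hi=4 ⇒ [4,5,9,8,10,19,16,18,7,15]
5>4: swap(1,4), hi=3 ⇒ [4,10,9,8,5,19,16,18,7,15]
10>4: swap(1,3), hi=2 ⇒ [4,8,9,10,5,19,16,18,7,15]
8>4: swap(1,2), hi=1 ⇒ [4,9,8,10,5,19,16,18,7,15]
9>4: swap(1,1), hi=0 ⇒ [4,9,8,10,5,19,16,18,7,15]
done. lo=0 hi=0; data=[4,9,8,10,5,19,16,18,7,15]

(0, 0)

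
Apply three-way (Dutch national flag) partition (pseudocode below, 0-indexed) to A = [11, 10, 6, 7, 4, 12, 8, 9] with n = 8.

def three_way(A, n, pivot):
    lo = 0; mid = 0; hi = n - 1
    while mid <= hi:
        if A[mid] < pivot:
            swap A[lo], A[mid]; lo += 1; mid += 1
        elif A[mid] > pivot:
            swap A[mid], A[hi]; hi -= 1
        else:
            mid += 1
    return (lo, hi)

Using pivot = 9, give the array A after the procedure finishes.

pivot = 9; lo=0, mid=0, hi=7
A[mid]=11>9: swap A[0],A[7]; hi=6 → [9, 10, 6, 7, 4, 12, 8, 11]
A[mid]=9=9: mid=1
A[mid]=10>9: swap A[1],A[6]; hi=5 → [9, 8, 6, 7, 4, 12, 10, 11]
A[mid]=8<9: swap A[0],A[1]; lo=1,mid=2 → [8, 9, 6, 7, 4, 12, 10, 11]
A[mid]=6<9: swap A[1],A[2]; lo=2,mid=3 → [8, 6, 9, 7, 4, 12, 10, 11]
A[mid]=7<9: swap A[2],A[3]; lo=3,mid=4 → [8, 6, 7, 9, 4, 12, 10, 11]
A[mid]=4<9: swap A[3],A[4]; lo=4,mid=5 → [8, 6, 7, 4, 9, 12, 10, 11]
A[mid]=12>9: swap A[5],A[5]; hi=4 → [8, 6, 7, 4, 9, 12, 10, 11]
end: lo=4, hi=4; A = [8, 6, 7, 4, 9, 12, 10, 11]

[8, 6, 7, 4, 9, 12, 10, 11]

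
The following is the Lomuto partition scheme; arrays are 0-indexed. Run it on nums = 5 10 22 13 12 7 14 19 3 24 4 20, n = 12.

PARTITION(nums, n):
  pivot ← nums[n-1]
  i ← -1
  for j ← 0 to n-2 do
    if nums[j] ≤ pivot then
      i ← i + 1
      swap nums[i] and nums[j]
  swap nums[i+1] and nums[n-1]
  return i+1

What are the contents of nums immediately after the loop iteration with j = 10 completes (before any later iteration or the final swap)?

pivot=20, i=-1
j=0: 5≤20, i=0, swap(0,0) ⇒ 5 10 22 13 12 7 14 19 3 24 4 20
j=1: 10≤20, i=1, swap(1,1) ⇒ 5 10 22 13 12 7 14 19 3 24 4 20
j=2: 22>20, skip
j=3: 13≤20, i=2, swap(2,3) ⇒ 5 10 13 22 12 7 14 19 3 24 4 20
j=4: 12≤20, i=3, swap(3,4) ⇒ 5 10 13 12 22 7 14 19 3 24 4 20
j=5: 7≤20, i=4, swap(4,5) ⇒ 5 10 13 12 7 22 14 19 3 24 4 20
j=6: 14≤20, i=5, swap(5,6) ⇒ 5 10 13 12 7 14 22 19 3 24 4 20
j=7: 19≤20, i=6, swap(6,7) ⇒ 5 10 13 12 7 14 19 22 3 24 4 20
j=8: 3≤20, i=7, swap(7,8) ⇒ 5 10 13 12 7 14 19 3 22 24 4 20
j=9: 24>20, skip
j=10: 4≤20, i=8, swap(8,10) ⇒ 5 10 13 12 7 14 19 3 4 24 22 20
(after j=10) nums = 5 10 13 12 7 14 19 3 4 24 22 20

5 10 13 12 7 14 19 3 4 24 22 20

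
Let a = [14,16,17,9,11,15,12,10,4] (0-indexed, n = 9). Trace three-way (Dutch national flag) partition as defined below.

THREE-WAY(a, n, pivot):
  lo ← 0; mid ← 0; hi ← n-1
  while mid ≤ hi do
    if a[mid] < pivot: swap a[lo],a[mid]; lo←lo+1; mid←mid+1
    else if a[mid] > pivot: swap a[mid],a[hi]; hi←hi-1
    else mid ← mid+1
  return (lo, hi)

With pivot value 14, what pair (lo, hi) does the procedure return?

lo=0 mid=0 hi=8
14=14: mid=1
16>14: swap(1,8), hi=7 ⇒ [14,4,17,9,11,15,12,10,16]
4<14: swap(0,1), lo=1 mid=2 ⇒ [4,14,17,9,11,15,12,10,16]
17>14: swap(2,7), hi=6 ⇒ [4,14,10,9,11,15,12,17,16]
10<14: swap(1,2), lo=2 mid=3 ⇒ [4,10,14,9,11,15,12,17,16]
9<14: swap(2,3), lo=3 mid=4 ⇒ [4,10,9,14,11,15,12,17,16]
11<14: swap(3,4), lo=4 mid=5 ⇒ [4,10,9,11,14,15,12,17,16]
15>14: swap(5,6), hi=5 ⇒ [4,10,9,11,14,12,15,17,16]
12<14: swap(4,5), lo=5 mid=6 ⇒ [4,10,9,11,12,14,15,17,16]
done. lo=5 hi=5; a=[4,10,9,11,12,14,15,17,16]

(5, 5)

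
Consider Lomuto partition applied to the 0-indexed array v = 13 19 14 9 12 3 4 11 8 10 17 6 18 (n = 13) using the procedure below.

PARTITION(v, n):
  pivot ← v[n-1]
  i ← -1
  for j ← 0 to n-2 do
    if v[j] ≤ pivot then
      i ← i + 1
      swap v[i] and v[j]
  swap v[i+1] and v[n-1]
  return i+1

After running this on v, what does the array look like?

pivot = v[12] = 18; i = -1
j=0: v[0]=13 ≤ 18 → i=0, swap v[0],v[0] (no change) → 13 19 14 9 12 3 4 11 8 10 17 6 18
j=1: v[1]=19 > 18 → no swap
j=2: v[2]=14 ≤ 18 → i=1, swap v[1],v[2] → 13 14 19 9 12 3 4 11 8 10 17 6 18
j=3: v[3]=9 ≤ 18 → i=2, swap v[2],v[3] → 13 14 9 19 12 3 4 11 8 10 17 6 18
j=4: v[4]=12 ≤ 18 → i=3, swap v[3],v[4] → 13 14 9 12 19 3 4 11 8 10 17 6 18
j=5: v[5]=3 ≤ 18 → i=4, swap v[4],v[5] → 13 14 9 12 3 19 4 11 8 10 17 6 18
j=6: v[6]=4 ≤ 18 → i=5, swap v[5],v[6] → 13 14 9 12 3 4 19 11 8 10 17 6 18
j=7: v[7]=11 ≤ 18 → i=6, swap v[6],v[7] → 13 14 9 12 3 4 11 19 8 10 17 6 18
j=8: v[8]=8 ≤ 18 → i=7, swap v[7],v[8] → 13 14 9 12 3 4 11 8 19 10 17 6 18
j=9: v[9]=10 ≤ 18 → i=8, swap v[8],v[9] → 13 14 9 12 3 4 11 8 10 19 17 6 18
j=10: v[10]=17 ≤ 18 → i=9, swap v[9],v[10] → 13 14 9 12 3 4 11 8 10 17 19 6 18
j=11: v[11]=6 ≤ 18 → i=10, swap v[10],v[11] → 13 14 9 12 3 4 11 8 10 17 6 19 18
final swap v[11],v[12] → 13 14 9 12 3 4 11 8 10 17 6 18 19; return 11

13 14 9 12 3 4 11 8 10 17 6 18 19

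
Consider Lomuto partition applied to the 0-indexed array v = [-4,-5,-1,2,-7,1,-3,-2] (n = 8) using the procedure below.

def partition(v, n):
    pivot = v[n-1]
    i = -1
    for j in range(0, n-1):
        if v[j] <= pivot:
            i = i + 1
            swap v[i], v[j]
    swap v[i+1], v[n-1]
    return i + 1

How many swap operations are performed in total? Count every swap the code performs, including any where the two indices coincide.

5

pivot = v[7] = -2; i = -1
j=0: v[0]=-4 ≤ -2 → i=0, swap v[0],v[0] (no change) → [-4,-5,-1,2,-7,1,-3,-2]
j=1: v[1]=-5 ≤ -2 → i=1, swap v[1],v[1] (no change) → [-4,-5,-1,2,-7,1,-3,-2]
j=2: v[2]=-1 > -2 → no swap
j=3: v[3]=2 > -2 → no swap
j=4: v[4]=-7 ≤ -2 → i=2, swap v[2],v[4] → [-4,-5,-7,2,-1,1,-3,-2]
j=5: v[5]=1 > -2 → no swap
j=6: v[6]=-3 ≤ -2 → i=3, swap v[3],v[6] → [-4,-5,-7,-3,-1,1,2,-2]
final swap v[4],v[7] → [-4,-5,-7,-3,-2,1,2,-1]; return 4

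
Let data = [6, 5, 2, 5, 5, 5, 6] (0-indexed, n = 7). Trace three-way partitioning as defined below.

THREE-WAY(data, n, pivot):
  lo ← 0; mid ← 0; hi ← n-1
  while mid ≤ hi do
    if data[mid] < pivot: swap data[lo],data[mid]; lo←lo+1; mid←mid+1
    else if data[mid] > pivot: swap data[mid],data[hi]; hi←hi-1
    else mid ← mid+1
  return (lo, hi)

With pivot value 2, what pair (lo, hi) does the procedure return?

(0, 0)

pivot = 2; lo=0, mid=0, hi=6
data[mid]=6>2: swap data[0],data[6]; hi=5 → [6, 5, 2, 5, 5, 5, 6]
data[mid]=6>2: swap data[0],data[5]; hi=4 → [5, 5, 2, 5, 5, 6, 6]
data[mid]=5>2: swap data[0],data[4]; hi=3 → [5, 5, 2, 5, 5, 6, 6]
data[mid]=5>2: swap data[0],data[3]; hi=2 → [5, 5, 2, 5, 5, 6, 6]
data[mid]=5>2: swap data[0],data[2]; hi=1 → [2, 5, 5, 5, 5, 6, 6]
data[mid]=2=2: mid=1
data[mid]=5>2: swap data[1],data[1]; hi=0 → [2, 5, 5, 5, 5, 6, 6]
end: lo=0, hi=0; data = [2, 5, 5, 5, 5, 6, 6]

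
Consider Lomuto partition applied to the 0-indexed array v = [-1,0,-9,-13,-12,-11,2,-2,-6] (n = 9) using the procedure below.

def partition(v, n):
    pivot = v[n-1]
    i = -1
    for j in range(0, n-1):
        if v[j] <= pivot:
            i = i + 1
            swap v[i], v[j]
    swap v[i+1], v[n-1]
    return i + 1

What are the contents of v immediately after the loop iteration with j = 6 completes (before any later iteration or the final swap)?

pivot = v[8] = -6; i = -1
j=0: v[0]=-1 > -6 → no swap
j=1: v[1]=0 > -6 → no swap
j=2: v[2]=-9 ≤ -6 → i=0, swap v[0],v[2] → [-9,0,-1,-13,-12,-11,2,-2,-6]
j=3: v[3]=-13 ≤ -6 → i=1, swap v[1],v[3] → [-9,-13,-1,0,-12,-11,2,-2,-6]
j=4: v[4]=-12 ≤ -6 → i=2, swap v[2],v[4] → [-9,-13,-12,0,-1,-11,2,-2,-6]
j=5: v[5]=-11 ≤ -6 → i=3, swap v[3],v[5] → [-9,-13,-12,-11,-1,0,2,-2,-6]
j=6: v[6]=2 > -6 → no swap
(after j=6) v = [-9,-13,-12,-11,-1,0,2,-2,-6]

[-9,-13,-12,-11,-1,0,2,-2,-6]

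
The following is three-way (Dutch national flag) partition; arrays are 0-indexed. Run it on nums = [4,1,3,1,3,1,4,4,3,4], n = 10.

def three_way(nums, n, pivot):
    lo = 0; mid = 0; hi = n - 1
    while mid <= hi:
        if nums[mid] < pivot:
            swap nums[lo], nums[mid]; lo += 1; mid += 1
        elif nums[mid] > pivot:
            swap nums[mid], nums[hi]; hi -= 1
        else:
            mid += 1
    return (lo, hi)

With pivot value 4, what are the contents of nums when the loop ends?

[1,3,1,3,1,3,4,4,4,4]

pivot = 4; lo=0, mid=0, hi=9
nums[mid]=4=4: mid=1
nums[mid]=1<4: swap nums[0],nums[1]; lo=1,mid=2 → [1,4,3,1,3,1,4,4,3,4]
nums[mid]=3<4: swap nums[1],nums[2]; lo=2,mid=3 → [1,3,4,1,3,1,4,4,3,4]
nums[mid]=1<4: swap nums[2],nums[3]; lo=3,mid=4 → [1,3,1,4,3,1,4,4,3,4]
nums[mid]=3<4: swap nums[3],nums[4]; lo=4,mid=5 → [1,3,1,3,4,1,4,4,3,4]
nums[mid]=1<4: swap nums[4],nums[5]; lo=5,mid=6 → [1,3,1,3,1,4,4,4,3,4]
nums[mid]=4=4: mid=7
nums[mid]=4=4: mid=8
nums[mid]=3<4: swap nums[5],nums[8]; lo=6,mid=9 → [1,3,1,3,1,3,4,4,4,4]
nums[mid]=4=4: mid=10
end: lo=6, hi=9; nums = [1,3,1,3,1,3,4,4,4,4]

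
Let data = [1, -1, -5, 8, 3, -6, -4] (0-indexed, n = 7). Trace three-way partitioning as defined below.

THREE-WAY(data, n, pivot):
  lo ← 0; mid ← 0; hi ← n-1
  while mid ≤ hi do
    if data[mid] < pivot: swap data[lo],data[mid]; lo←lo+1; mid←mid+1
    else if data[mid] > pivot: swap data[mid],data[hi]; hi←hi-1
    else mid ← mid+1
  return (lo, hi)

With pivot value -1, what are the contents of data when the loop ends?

pivot = -1; lo=0, mid=0, hi=6
data[mid]=1>-1: swap data[0],data[6]; hi=5 → [-4, -1, -5, 8, 3, -6, 1]
data[mid]=-4<-1: swap data[0],data[0]; lo=1,mid=1 → [-4, -1, -5, 8, 3, -6, 1]
data[mid]=-1=-1: mid=2
data[mid]=-5<-1: swap data[1],data[2]; lo=2,mid=3 → [-4, -5, -1, 8, 3, -6, 1]
data[mid]=8>-1: swap data[3],data[5]; hi=4 → [-4, -5, -1, -6, 3, 8, 1]
data[mid]=-6<-1: swap data[2],data[3]; lo=3,mid=4 → [-4, -5, -6, -1, 3, 8, 1]
data[mid]=3>-1: swap data[4],data[4]; hi=3 → [-4, -5, -6, -1, 3, 8, 1]
end: lo=3, hi=3; data = [-4, -5, -6, -1, 3, 8, 1]

[-4, -5, -6, -1, 3, 8, 1]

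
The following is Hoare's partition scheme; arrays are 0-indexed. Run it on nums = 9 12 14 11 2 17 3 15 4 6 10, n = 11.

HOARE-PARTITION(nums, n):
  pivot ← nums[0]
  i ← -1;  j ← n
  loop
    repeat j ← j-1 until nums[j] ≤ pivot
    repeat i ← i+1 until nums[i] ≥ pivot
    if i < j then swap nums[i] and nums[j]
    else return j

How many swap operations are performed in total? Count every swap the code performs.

4

pivot = nums[0] = 9; i = -1, j = 11
j→9 (nums[9]=6≤9), i→0 (nums[0]=9≥9); i<j, swap → 6 12 14 11 2 17 3 15 4 9 10
j→8 (nums[8]=4≤9), i→1 (nums[1]=12≥9); i<j, swap → 6 4 14 11 2 17 3 15 12 9 10
j→6 (nums[6]=3≤9), i→2 (nums[2]=14≥9); i<j, swap → 6 4 3 11 2 17 14 15 12 9 10
j→4 (nums[4]=2≤9), i→3 (nums[3]=11≥9); i<j, swap → 6 4 3 2 11 17 14 15 12 9 10
j→3, i→4; i≥j, return j=3. nums = 6 4 3 2 11 17 14 15 12 9 10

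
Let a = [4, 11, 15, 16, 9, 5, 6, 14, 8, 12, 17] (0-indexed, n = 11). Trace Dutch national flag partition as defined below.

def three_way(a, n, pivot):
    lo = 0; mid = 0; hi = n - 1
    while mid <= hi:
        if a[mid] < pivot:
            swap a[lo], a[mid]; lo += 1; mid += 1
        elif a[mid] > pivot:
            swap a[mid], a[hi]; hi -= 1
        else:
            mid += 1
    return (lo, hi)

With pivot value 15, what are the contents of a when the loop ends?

[4, 11, 12, 9, 5, 6, 14, 8, 15, 17, 16]

pivot = 15; lo=0, mid=0, hi=10
a[mid]=4<15: swap a[0],a[0]; lo=1,mid=1 → [4, 11, 15, 16, 9, 5, 6, 14, 8, 12, 17]
a[mid]=11<15: swap a[1],a[1]; lo=2,mid=2 → [4, 11, 15, 16, 9, 5, 6, 14, 8, 12, 17]
a[mid]=15=15: mid=3
a[mid]=16>15: swap a[3],a[10]; hi=9 → [4, 11, 15, 17, 9, 5, 6, 14, 8, 12, 16]
a[mid]=17>15: swap a[3],a[9]; hi=8 → [4, 11, 15, 12, 9, 5, 6, 14, 8, 17, 16]
a[mid]=12<15: swap a[2],a[3]; lo=3,mid=4 → [4, 11, 12, 15, 9, 5, 6, 14, 8, 17, 16]
a[mid]=9<15: swap a[3],a[4]; lo=4,mid=5 → [4, 11, 12, 9, 15, 5, 6, 14, 8, 17, 16]
a[mid]=5<15: swap a[4],a[5]; lo=5,mid=6 → [4, 11, 12, 9, 5, 15, 6, 14, 8, 17, 16]
a[mid]=6<15: swap a[5],a[6]; lo=6,mid=7 → [4, 11, 12, 9, 5, 6, 15, 14, 8, 17, 16]
a[mid]=14<15: swap a[6],a[7]; lo=7,mid=8 → [4, 11, 12, 9, 5, 6, 14, 15, 8, 17, 16]
a[mid]=8<15: swap a[7],a[8]; lo=8,mid=9 → [4, 11, 12, 9, 5, 6, 14, 8, 15, 17, 16]
end: lo=8, hi=8; a = [4, 11, 12, 9, 5, 6, 14, 8, 15, 17, 16]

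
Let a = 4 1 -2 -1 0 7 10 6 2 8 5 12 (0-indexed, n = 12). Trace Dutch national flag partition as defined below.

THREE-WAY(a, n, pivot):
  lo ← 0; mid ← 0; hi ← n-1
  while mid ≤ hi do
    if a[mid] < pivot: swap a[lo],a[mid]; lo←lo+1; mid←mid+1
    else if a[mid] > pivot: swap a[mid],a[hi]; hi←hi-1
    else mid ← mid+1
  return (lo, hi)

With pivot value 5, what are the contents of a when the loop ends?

pivot = 5; lo=0, mid=0, hi=11
a[mid]=4<5: swap a[0],a[0]; lo=1,mid=1 → 4 1 -2 -1 0 7 10 6 2 8 5 12
a[mid]=1<5: swap a[1],a[1]; lo=2,mid=2 → 4 1 -2 -1 0 7 10 6 2 8 5 12
a[mid]=-2<5: swap a[2],a[2]; lo=3,mid=3 → 4 1 -2 -1 0 7 10 6 2 8 5 12
a[mid]=-1<5: swap a[3],a[3]; lo=4,mid=4 → 4 1 -2 -1 0 7 10 6 2 8 5 12
a[mid]=0<5: swap a[4],a[4]; lo=5,mid=5 → 4 1 -2 -1 0 7 10 6 2 8 5 12
a[mid]=7>5: swap a[5],a[11]; hi=10 → 4 1 -2 -1 0 12 10 6 2 8 5 7
a[mid]=12>5: swap a[5],a[10]; hi=9 → 4 1 -2 -1 0 5 10 6 2 8 12 7
a[mid]=5=5: mid=6
a[mid]=10>5: swap a[6],a[9]; hi=8 → 4 1 -2 -1 0 5 8 6 2 10 12 7
a[mid]=8>5: swap a[6],a[8]; hi=7 → 4 1 -2 -1 0 5 2 6 8 10 12 7
a[mid]=2<5: swap a[5],a[6]; lo=6,mid=7 → 4 1 -2 -1 0 2 5 6 8 10 12 7
a[mid]=6>5: swap a[7],a[7]; hi=6 → 4 1 -2 -1 0 2 5 6 8 10 12 7
end: lo=6, hi=6; a = 4 1 -2 -1 0 2 5 6 8 10 12 7

4 1 -2 -1 0 2 5 6 8 10 12 7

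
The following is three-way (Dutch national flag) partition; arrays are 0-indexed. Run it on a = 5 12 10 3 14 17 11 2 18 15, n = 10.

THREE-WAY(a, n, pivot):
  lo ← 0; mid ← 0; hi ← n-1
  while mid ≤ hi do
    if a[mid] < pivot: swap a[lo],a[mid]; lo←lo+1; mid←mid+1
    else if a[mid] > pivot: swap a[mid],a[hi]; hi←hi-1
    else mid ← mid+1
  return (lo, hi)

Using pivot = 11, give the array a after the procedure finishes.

5 2 10 3 11 17 14 18 15 12

lo=0 mid=0 hi=9
5<11: swap(0,0), lo=1 mid=1 ⇒ 5 12 10 3 14 17 11 2 18 15
12>11: swap(1,9), hi=8 ⇒ 5 15 10 3 14 17 11 2 18 12
15>11: swap(1,8), hi=7 ⇒ 5 18 10 3 14 17 11 2 15 12
18>11: swap(1,7), hi=6 ⇒ 5 2 10 3 14 17 11 18 15 12
2<11: swap(1,1), lo=2 mid=2 ⇒ 5 2 10 3 14 17 11 18 15 12
10<11: swap(2,2), lo=3 mid=3 ⇒ 5 2 10 3 14 17 11 18 15 12
3<11: swap(3,3), lo=4 mid=4 ⇒ 5 2 10 3 14 17 11 18 15 12
14>11: swap(4,6), hi=5 ⇒ 5 2 10 3 11 17 14 18 15 12
11=11: mid=5
17>11: swap(5,5), hi=4 ⇒ 5 2 10 3 11 17 14 18 15 12
done. lo=4 hi=4; a=5 2 10 3 11 17 14 18 15 12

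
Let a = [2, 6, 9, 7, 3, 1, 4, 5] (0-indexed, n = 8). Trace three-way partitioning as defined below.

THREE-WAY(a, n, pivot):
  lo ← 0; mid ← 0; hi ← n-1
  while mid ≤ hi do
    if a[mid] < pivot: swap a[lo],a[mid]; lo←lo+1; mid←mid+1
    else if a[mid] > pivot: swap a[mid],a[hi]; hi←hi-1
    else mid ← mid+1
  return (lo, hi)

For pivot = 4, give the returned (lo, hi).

(3, 3)

pivot = 4; lo=0, mid=0, hi=7
a[mid]=2<4: swap a[0],a[0]; lo=1,mid=1 → [2, 6, 9, 7, 3, 1, 4, 5]
a[mid]=6>4: swap a[1],a[7]; hi=6 → [2, 5, 9, 7, 3, 1, 4, 6]
a[mid]=5>4: swap a[1],a[6]; hi=5 → [2, 4, 9, 7, 3, 1, 5, 6]
a[mid]=4=4: mid=2
a[mid]=9>4: swap a[2],a[5]; hi=4 → [2, 4, 1, 7, 3, 9, 5, 6]
a[mid]=1<4: swap a[1],a[2]; lo=2,mid=3 → [2, 1, 4, 7, 3, 9, 5, 6]
a[mid]=7>4: swap a[3],a[4]; hi=3 → [2, 1, 4, 3, 7, 9, 5, 6]
a[mid]=3<4: swap a[2],a[3]; lo=3,mid=4 → [2, 1, 3, 4, 7, 9, 5, 6]
end: lo=3, hi=3; a = [2, 1, 3, 4, 7, 9, 5, 6]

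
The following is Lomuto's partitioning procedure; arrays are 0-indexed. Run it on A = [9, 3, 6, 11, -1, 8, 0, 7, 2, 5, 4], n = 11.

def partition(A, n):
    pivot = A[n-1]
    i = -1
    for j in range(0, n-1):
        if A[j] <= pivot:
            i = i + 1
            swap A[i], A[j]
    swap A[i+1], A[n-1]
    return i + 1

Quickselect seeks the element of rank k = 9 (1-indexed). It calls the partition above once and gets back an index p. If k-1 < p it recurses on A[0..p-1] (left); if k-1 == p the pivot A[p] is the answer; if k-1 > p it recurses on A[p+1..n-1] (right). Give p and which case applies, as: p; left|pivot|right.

4; right

pivot = A[10] = 4; i = -1
j=0: A[0]=9 > 4 → no swap
j=1: A[1]=3 ≤ 4 → i=0, swap A[0],A[1] → [3, 9, 6, 11, -1, 8, 0, 7, 2, 5, 4]
j=2: A[2]=6 > 4 → no swap
j=3: A[3]=11 > 4 → no swap
j=4: A[4]=-1 ≤ 4 → i=1, swap A[1],A[4] → [3, -1, 6, 11, 9, 8, 0, 7, 2, 5, 4]
j=5: A[5]=8 > 4 → no swap
j=6: A[6]=0 ≤ 4 → i=2, swap A[2],A[6] → [3, -1, 0, 11, 9, 8, 6, 7, 2, 5, 4]
j=7: A[7]=7 > 4 → no swap
j=8: A[8]=2 ≤ 4 → i=3, swap A[3],A[8] → [3, -1, 0, 2, 9, 8, 6, 7, 11, 5, 4]
j=9: A[9]=5 > 4 → no swap
final swap A[4],A[10] → [3, -1, 0, 2, 4, 8, 6, 7, 11, 5, 9]; return 4
p = 4; k-1 = 8 > 4 ⇒ right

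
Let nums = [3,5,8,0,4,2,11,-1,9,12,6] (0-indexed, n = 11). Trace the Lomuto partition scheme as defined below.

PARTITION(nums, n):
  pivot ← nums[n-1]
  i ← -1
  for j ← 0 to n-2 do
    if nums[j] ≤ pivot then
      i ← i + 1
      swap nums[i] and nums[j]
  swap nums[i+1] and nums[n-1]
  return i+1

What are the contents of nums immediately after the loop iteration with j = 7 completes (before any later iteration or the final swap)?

[3,5,0,4,2,-1,11,8,9,12,6]

pivot=6, i=-1
j=0: 3≤6, i=0, swap(0,0) ⇒ [3,5,8,0,4,2,11,-1,9,12,6]
j=1: 5≤6, i=1, swap(1,1) ⇒ [3,5,8,0,4,2,11,-1,9,12,6]
j=2: 8>6, skip
j=3: 0≤6, i=2, swap(2,3) ⇒ [3,5,0,8,4,2,11,-1,9,12,6]
j=4: 4≤6, i=3, swap(3,4) ⇒ [3,5,0,4,8,2,11,-1,9,12,6]
j=5: 2≤6, i=4, swap(4,5) ⇒ [3,5,0,4,2,8,11,-1,9,12,6]
j=6: 11>6, skip
j=7: -1≤6, i=5, swap(5,7) ⇒ [3,5,0,4,2,-1,11,8,9,12,6]
(after j=7) nums = [3,5,0,4,2,-1,11,8,9,12,6]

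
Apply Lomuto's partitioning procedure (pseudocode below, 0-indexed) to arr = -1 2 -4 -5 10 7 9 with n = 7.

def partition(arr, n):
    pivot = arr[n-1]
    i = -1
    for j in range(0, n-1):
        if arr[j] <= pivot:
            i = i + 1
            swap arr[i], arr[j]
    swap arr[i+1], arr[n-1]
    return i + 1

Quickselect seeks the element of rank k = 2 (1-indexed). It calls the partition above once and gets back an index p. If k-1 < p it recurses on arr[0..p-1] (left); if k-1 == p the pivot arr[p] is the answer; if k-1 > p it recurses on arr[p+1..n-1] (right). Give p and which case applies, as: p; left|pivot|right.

5; left

pivot = arr[6] = 9; i = -1
j=0: arr[0]=-1 ≤ 9 → i=0, swap arr[0],arr[0] (no change) → -1 2 -4 -5 10 7 9
j=1: arr[1]=2 ≤ 9 → i=1, swap arr[1],arr[1] (no change) → -1 2 -4 -5 10 7 9
j=2: arr[2]=-4 ≤ 9 → i=2, swap arr[2],arr[2] (no change) → -1 2 -4 -5 10 7 9
j=3: arr[3]=-5 ≤ 9 → i=3, swap arr[3],arr[3] (no change) → -1 2 -4 -5 10 7 9
j=4: arr[4]=10 > 9 → no swap
j=5: arr[5]=7 ≤ 9 → i=4, swap arr[4],arr[5] → -1 2 -4 -5 7 10 9
final swap arr[5],arr[6] → -1 2 -4 -5 7 9 10; return 5
p = 5; k-1 = 1 < 5 ⇒ left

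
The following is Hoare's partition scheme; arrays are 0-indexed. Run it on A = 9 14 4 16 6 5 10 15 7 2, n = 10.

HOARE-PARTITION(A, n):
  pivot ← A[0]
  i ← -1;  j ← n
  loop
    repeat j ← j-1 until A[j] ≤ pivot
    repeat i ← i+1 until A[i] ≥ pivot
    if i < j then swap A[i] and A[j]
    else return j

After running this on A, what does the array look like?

pivot=9
j stops at 9 (2), i stops at 0 (9); swap ⇒ 2 14 4 16 6 5 10 15 7 9
j stops at 8 (7), i stops at 1 (14); swap ⇒ 2 7 4 16 6 5 10 15 14 9
j stops at 5 (5), i stops at 3 (16); swap ⇒ 2 7 4 5 6 16 10 15 14 9
j stops at 4, i stops at 5; i≥j ⇒ return 4. A=2 7 4 5 6 16 10 15 14 9

2 7 4 5 6 16 10 15 14 9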